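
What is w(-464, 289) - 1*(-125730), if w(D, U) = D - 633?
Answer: 124633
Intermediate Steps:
w(D, U) = -633 + D
w(-464, 289) - 1*(-125730) = (-633 - 464) - 1*(-125730) = -1097 + 125730 = 124633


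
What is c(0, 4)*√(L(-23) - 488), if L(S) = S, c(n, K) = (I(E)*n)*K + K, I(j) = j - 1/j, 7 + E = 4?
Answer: 4*I*√511 ≈ 90.421*I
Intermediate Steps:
E = -3 (E = -7 + 4 = -3)
c(n, K) = K - 8*K*n/3 (c(n, K) = ((-3 - 1/(-3))*n)*K + K = ((-3 - 1*(-⅓))*n)*K + K = ((-3 + ⅓)*n)*K + K = (-8*n/3)*K + K = -8*K*n/3 + K = K - 8*K*n/3)
c(0, 4)*√(L(-23) - 488) = ((⅓)*4*(3 - 8*0))*√(-23 - 488) = ((⅓)*4*(3 + 0))*√(-511) = ((⅓)*4*3)*(I*√511) = 4*(I*√511) = 4*I*√511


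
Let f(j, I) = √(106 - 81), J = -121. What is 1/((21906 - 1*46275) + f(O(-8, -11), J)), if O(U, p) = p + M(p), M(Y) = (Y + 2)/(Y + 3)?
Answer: -1/24364 ≈ -4.1044e-5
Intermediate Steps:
M(Y) = (2 + Y)/(3 + Y)
O(U, p) = p + (2 + p)/(3 + p)
f(j, I) = 5 (f(j, I) = √25 = 5)
1/((21906 - 1*46275) + f(O(-8, -11), J)) = 1/((21906 - 1*46275) + 5) = 1/((21906 - 46275) + 5) = 1/(-24369 + 5) = 1/(-24364) = -1/24364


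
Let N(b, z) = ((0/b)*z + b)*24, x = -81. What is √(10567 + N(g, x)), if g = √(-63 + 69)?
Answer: √(10567 + 24*√6) ≈ 103.08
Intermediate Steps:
g = √6 ≈ 2.4495
N(b, z) = 24*b (N(b, z) = (0*z + b)*24 = (0 + b)*24 = b*24 = 24*b)
√(10567 + N(g, x)) = √(10567 + 24*√6)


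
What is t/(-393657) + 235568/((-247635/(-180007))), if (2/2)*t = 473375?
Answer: 5564156832802369/32494417065 ≈ 1.7123e+5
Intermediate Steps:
t = 473375
t/(-393657) + 235568/((-247635/(-180007))) = 473375/(-393657) + 235568/((-247635/(-180007))) = 473375*(-1/393657) + 235568/((-247635*(-1/180007))) = -473375/393657 + 235568/(247635/180007) = -473375/393657 + 235568*(180007/247635) = -473375/393657 + 42403888976/247635 = 5564156832802369/32494417065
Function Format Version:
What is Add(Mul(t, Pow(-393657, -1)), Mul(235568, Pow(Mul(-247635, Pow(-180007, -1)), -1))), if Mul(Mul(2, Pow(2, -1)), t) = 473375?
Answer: Rational(5564156832802369, 32494417065) ≈ 1.7123e+5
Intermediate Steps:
t = 473375
Add(Mul(t, Pow(-393657, -1)), Mul(235568, Pow(Mul(-247635, Pow(-180007, -1)), -1))) = Add(Mul(473375, Pow(-393657, -1)), Mul(235568, Pow(Mul(-247635, Pow(-180007, -1)), -1))) = Add(Mul(473375, Rational(-1, 393657)), Mul(235568, Pow(Mul(-247635, Rational(-1, 180007)), -1))) = Add(Rational(-473375, 393657), Mul(235568, Pow(Rational(247635, 180007), -1))) = Add(Rational(-473375, 393657), Mul(235568, Rational(180007, 247635))) = Add(Rational(-473375, 393657), Rational(42403888976, 247635)) = Rational(5564156832802369, 32494417065)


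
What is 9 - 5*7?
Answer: -26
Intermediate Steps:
9 - 5*7 = 9 - 35 = -26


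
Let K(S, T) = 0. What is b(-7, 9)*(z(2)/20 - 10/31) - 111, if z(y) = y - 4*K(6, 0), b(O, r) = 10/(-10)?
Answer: -34341/310 ≈ -110.78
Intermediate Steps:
b(O, r) = -1 (b(O, r) = 10*(-⅒) = -1)
z(y) = y (z(y) = y - 4*0 = y + 0 = y)
b(-7, 9)*(z(2)/20 - 10/31) - 111 = -(2/20 - 10/31) - 111 = -(2*(1/20) - 10*1/31) - 111 = -(⅒ - 10/31) - 111 = -1*(-69/310) - 111 = 69/310 - 111 = -34341/310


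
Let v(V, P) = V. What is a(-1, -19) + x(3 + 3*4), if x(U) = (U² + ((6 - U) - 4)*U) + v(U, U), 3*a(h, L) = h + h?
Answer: 133/3 ≈ 44.333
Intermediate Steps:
a(h, L) = 2*h/3 (a(h, L) = (h + h)/3 = (2*h)/3 = 2*h/3)
x(U) = U + U² + U*(2 - U) (x(U) = (U² + ((6 - U) - 4)*U) + U = (U² + (2 - U)*U) + U = (U² + U*(2 - U)) + U = U + U² + U*(2 - U))
a(-1, -19) + x(3 + 3*4) = (⅔)*(-1) + 3*(3 + 3*4) = -⅔ + 3*(3 + 12) = -⅔ + 3*15 = -⅔ + 45 = 133/3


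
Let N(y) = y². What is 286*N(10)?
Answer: 28600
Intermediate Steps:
286*N(10) = 286*10² = 286*100 = 28600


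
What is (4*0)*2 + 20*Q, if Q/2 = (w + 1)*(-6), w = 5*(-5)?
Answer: 5760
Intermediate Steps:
w = -25
Q = 288 (Q = 2*((-25 + 1)*(-6)) = 2*(-24*(-6)) = 2*144 = 288)
(4*0)*2 + 20*Q = (4*0)*2 + 20*288 = 0*2 + 5760 = 0 + 5760 = 5760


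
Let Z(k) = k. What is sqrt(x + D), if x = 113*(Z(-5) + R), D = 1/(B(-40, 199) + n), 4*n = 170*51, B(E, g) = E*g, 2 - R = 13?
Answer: 3*I*sqrt(26961747330)/11585 ≈ 42.521*I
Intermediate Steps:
R = -11 (R = 2 - 1*13 = 2 - 13 = -11)
n = 4335/2 (n = (170*51)/4 = (1/4)*8670 = 4335/2 ≈ 2167.5)
D = -2/11585 (D = 1/(-40*199 + 4335/2) = 1/(-7960 + 4335/2) = 1/(-11585/2) = -2/11585 ≈ -0.00017264)
x = -1808 (x = 113*(-5 - 11) = 113*(-16) = -1808)
sqrt(x + D) = sqrt(-1808 - 2/11585) = sqrt(-20945682/11585) = 3*I*sqrt(26961747330)/11585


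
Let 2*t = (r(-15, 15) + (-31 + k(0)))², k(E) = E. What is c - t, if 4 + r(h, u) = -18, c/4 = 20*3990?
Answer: 635591/2 ≈ 3.1780e+5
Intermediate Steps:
c = 319200 (c = 4*(20*3990) = 4*79800 = 319200)
r(h, u) = -22 (r(h, u) = -4 - 18 = -22)
t = 2809/2 (t = (-22 + (-31 + 0))²/2 = (-22 - 31)²/2 = (½)*(-53)² = (½)*2809 = 2809/2 ≈ 1404.5)
c - t = 319200 - 1*2809/2 = 319200 - 2809/2 = 635591/2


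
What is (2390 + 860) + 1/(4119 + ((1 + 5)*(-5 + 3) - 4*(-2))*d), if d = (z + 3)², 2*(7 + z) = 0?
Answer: 13178751/4055 ≈ 3250.0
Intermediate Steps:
z = -7 (z = -7 + (½)*0 = -7 + 0 = -7)
d = 16 (d = (-7 + 3)² = (-4)² = 16)
(2390 + 860) + 1/(4119 + ((1 + 5)*(-5 + 3) - 4*(-2))*d) = (2390 + 860) + 1/(4119 + ((1 + 5)*(-5 + 3) - 4*(-2))*16) = 3250 + 1/(4119 + (6*(-2) + 8)*16) = 3250 + 1/(4119 + (-12 + 8)*16) = 3250 + 1/(4119 - 4*16) = 3250 + 1/(4119 - 64) = 3250 + 1/4055 = 13178751/4055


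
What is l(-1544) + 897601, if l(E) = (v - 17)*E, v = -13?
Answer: 943921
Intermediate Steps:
l(E) = -30*E (l(E) = (-13 - 17)*E = -30*E)
l(-1544) + 897601 = -30*(-1544) + 897601 = 46320 + 897601 = 943921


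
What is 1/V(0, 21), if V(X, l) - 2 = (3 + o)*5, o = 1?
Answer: 1/22 ≈ 0.045455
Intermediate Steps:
V(X, l) = 22 (V(X, l) = 2 + (3 + 1)*5 = 2 + 4*5 = 2 + 20 = 22)
1/V(0, 21) = 1/22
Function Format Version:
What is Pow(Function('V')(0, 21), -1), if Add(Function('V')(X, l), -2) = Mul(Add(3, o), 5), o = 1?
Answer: Rational(1, 22) ≈ 0.045455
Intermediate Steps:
Function('V')(X, l) = 22 (Function('V')(X, l) = Add(2, Mul(Add(3, 1), 5)) = Add(2, Mul(4, 5)) = Add(2, 20) = 22)
Pow(Function('V')(0, 21), -1) = Pow(22, -1) = Rational(1, 22)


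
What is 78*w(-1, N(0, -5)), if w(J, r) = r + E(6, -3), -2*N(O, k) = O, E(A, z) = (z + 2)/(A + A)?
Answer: -13/2 ≈ -6.5000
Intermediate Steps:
E(A, z) = (2 + z)/(2*A) (E(A, z) = (2 + z)/((2*A)) = (2 + z)*(1/(2*A)) = (2 + z)/(2*A))
N(O, k) = -O/2
w(J, r) = -1/12 + r (w(J, r) = r + (½)*(2 - 3)/6 = r + (½)*(⅙)*(-1) = r - 1/12 = -1/12 + r)
78*w(-1, N(0, -5)) = 78*(-1/12 - ½*0) = 78*(-1/12 + 0) = 78*(-1/12) = -13/2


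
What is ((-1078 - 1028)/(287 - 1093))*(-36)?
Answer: -2916/31 ≈ -94.064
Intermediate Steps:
((-1078 - 1028)/(287 - 1093))*(-36) = -2106/(-806)*(-36) = -2106*(-1/806)*(-36) = (81/31)*(-36) = -2916/31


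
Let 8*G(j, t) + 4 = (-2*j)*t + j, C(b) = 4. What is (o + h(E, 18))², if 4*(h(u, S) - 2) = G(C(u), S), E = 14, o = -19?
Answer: 1849/4 ≈ 462.25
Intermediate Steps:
G(j, t) = -½ + j/8 - j*t/4 (G(j, t) = -½ + ((-2*j)*t + j)/8 = -½ + (-2*j*t + j)/8 = -½ + (j - 2*j*t)/8 = -½ + (j/8 - j*t/4) = -½ + j/8 - j*t/4)
h(u, S) = 2 - S/4 (h(u, S) = 2 + (-½ + (⅛)*4 - ¼*4*S)/4 = 2 + (-½ + ½ - S)/4 = 2 + (-S)/4 = 2 - S/4)
(o + h(E, 18))² = (-19 + (2 - ¼*18))² = (-19 + (2 - 9/2))² = (-19 - 5/2)² = (-43/2)² = 1849/4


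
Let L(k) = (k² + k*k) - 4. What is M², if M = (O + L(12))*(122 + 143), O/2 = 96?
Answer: 15911299600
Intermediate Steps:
O = 192 (O = 2*96 = 192)
L(k) = -4 + 2*k² (L(k) = (k² + k²) - 4 = 2*k² - 4 = -4 + 2*k²)
M = 126140 (M = (192 + (-4 + 2*12²))*(122 + 143) = (192 + (-4 + 2*144))*265 = (192 + (-4 + 288))*265 = (192 + 284)*265 = 476*265 = 126140)
M² = 126140² = 15911299600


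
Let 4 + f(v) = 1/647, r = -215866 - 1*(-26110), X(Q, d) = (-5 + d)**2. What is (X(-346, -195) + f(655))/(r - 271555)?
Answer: -25877413/298468217 ≈ -0.086701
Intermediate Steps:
r = -189756 (r = -215866 + 26110 = -189756)
f(v) = -2587/647 (f(v) = -4 + 1/647 = -2587/647)
(X(-346, -195) + f(655))/(r - 271555) = ((-5 - 195)**2 - 2587/647)/(-189756 - 271555) = ((-200)**2 - 2587/647)/(-461311) = (40000 - 2587/647)*(-1/461311) = (25877413/647)*(-1/461311) = -25877413/298468217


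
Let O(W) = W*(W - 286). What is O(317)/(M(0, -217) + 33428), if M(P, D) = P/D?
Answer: 9827/33428 ≈ 0.29397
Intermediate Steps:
O(W) = W*(-286 + W)
O(317)/(M(0, -217) + 33428) = (317*(-286 + 317))/(0/(-217) + 33428) = (317*31)/(0*(-1/217) + 33428) = 9827/(0 + 33428) = 9827/33428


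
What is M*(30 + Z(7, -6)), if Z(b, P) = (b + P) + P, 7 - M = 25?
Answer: -450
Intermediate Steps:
M = -18 (M = 7 - 1*25 = 7 - 25 = -18)
Z(b, P) = b + 2*P (Z(b, P) = (P + b) + P = b + 2*P)
M*(30 + Z(7, -6)) = -18*(30 + (7 + 2*(-6))) = -18*(30 + (7 - 12)) = -18*(30 - 5) = -18*25 = -450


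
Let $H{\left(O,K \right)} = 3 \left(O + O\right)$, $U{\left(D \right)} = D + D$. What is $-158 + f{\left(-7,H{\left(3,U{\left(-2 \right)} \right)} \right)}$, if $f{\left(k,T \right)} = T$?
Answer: $-140$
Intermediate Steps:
$U{\left(D \right)} = 2 D$
$H{\left(O,K \right)} = 6 O$ ($H{\left(O,K \right)} = 3 \cdot 2 O = 6 O$)
$-158 + f{\left(-7,H{\left(3,U{\left(-2 \right)} \right)} \right)} = -158 + 6 \cdot 3 = -158 + 18 = -140$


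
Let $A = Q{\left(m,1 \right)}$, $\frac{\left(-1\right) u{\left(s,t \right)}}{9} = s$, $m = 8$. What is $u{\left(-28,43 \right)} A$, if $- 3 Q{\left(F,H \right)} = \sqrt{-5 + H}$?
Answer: $- 168 i \approx - 168.0 i$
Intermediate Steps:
$Q{\left(F,H \right)} = - \frac{\sqrt{-5 + H}}{3}$
$u{\left(s,t \right)} = - 9 s$
$A = - \frac{2 i}{3}$ ($A = - \frac{\sqrt{-5 + 1}}{3} = - \frac{\sqrt{-4}}{3} = - \frac{2 i}{3} \approx - 0.66667 i$)
$u{\left(-28,43 \right)} A = \left(-9\right) \left(-28\right) \left(- \frac{2 i}{3}\right) = 252 \left(- \frac{2 i}{3}\right) = - 168 i$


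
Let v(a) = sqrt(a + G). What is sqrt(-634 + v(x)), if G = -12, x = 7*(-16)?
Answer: sqrt(-634 + 2*I*sqrt(31)) ≈ 0.2211 + 25.18*I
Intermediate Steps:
x = -112
v(a) = sqrt(-12 + a) (v(a) = sqrt(a - 12) = sqrt(-12 + a))
sqrt(-634 + v(x)) = sqrt(-634 + sqrt(-12 - 112)) = sqrt(-634 + sqrt(-124)) = sqrt(-634 + 2*I*sqrt(31))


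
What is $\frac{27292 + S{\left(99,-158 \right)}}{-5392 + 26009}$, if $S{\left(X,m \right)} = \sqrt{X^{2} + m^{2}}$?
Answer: $\frac{27292}{20617} + \frac{\sqrt{34765}}{20617} \approx 1.3328$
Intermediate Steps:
$\frac{27292 + S{\left(99,-158 \right)}}{-5392 + 26009} = \frac{27292 + \sqrt{99^{2} + \left(-158\right)^{2}}}{-5392 + 26009} = \frac{27292 + \sqrt{9801 + 24964}}{20617} = \left(27292 + \sqrt{34765}\right) \frac{1}{20617} = \frac{27292}{20617} + \frac{\sqrt{34765}}{20617}$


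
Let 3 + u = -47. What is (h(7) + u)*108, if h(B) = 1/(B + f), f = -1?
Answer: -5382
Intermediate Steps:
u = -50 (u = -3 - 47 = -50)
h(B) = 1/(-1 + B) (h(B) = 1/(B - 1) = 1/(-1 + B))
(h(7) + u)*108 = (1/(-1 + 7) - 50)*108 = (1/6 - 50)*108 = (⅙ - 50)*108 = -299/6*108 = -5382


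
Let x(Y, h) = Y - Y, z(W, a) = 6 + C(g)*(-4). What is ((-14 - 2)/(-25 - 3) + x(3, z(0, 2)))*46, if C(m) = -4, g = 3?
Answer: 184/7 ≈ 26.286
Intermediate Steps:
z(W, a) = 22 (z(W, a) = 6 - 4*(-4) = 6 + 16 = 22)
x(Y, h) = 0
((-14 - 2)/(-25 - 3) + x(3, z(0, 2)))*46 = ((-14 - 2)/(-25 - 3) + 0)*46 = (-16/(-28) + 0)*46 = (-16*(-1/28) + 0)*46 = (4/7 + 0)*46 = (4/7)*46 = 184/7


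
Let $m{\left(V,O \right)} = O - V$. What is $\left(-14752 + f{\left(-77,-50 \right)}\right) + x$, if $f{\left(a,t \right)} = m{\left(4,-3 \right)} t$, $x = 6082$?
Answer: $-8320$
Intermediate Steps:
$f{\left(a,t \right)} = - 7 t$ ($f{\left(a,t \right)} = \left(-3 - 4\right) t = - 7 t$)
$\left(-14752 + f{\left(-77,-50 \right)}\right) + x = \left(-14752 - -350\right) + 6082 = \left(-14752 + 350\right) + 6082 = -14402 + 6082 = -8320$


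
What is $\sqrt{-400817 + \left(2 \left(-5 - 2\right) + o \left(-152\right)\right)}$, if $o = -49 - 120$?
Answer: $i \sqrt{375143} \approx 612.49 i$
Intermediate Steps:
$o = -169$ ($o = -49 - 120 = -169$)
$\sqrt{-400817 + \left(2 \left(-5 - 2\right) + o \left(-152\right)\right)} = \sqrt{-400817 + \left(2 \left(-5 - 2\right) - -25688\right)} = \sqrt{-400817 + \left(2 \left(-7\right) + 25688\right)} = \sqrt{-400817 + \left(-14 + 25688\right)} = \sqrt{-400817 + 25674} = \sqrt{-375143} = i \sqrt{375143}$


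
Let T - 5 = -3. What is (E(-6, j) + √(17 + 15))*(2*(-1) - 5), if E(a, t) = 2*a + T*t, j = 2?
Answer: 56 - 28*√2 ≈ 16.402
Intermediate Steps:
T = 2 (T = 5 - 3 = 2)
E(a, t) = 2*a + 2*t
(E(-6, j) + √(17 + 15))*(2*(-1) - 5) = ((2*(-6) + 2*2) + √(17 + 15))*(2*(-1) - 5) = ((-12 + 4) + √32)*(-2 - 5) = (-8 + 4*√2)*(-7) = 56 - 28*√2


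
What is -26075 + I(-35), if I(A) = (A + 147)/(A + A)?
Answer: -130383/5 ≈ -26077.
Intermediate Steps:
I(A) = (147 + A)/(2*A) (I(A) = (147 + A)/((2*A)) = (147 + A)*(1/(2*A)) = (147 + A)/(2*A))
-26075 + I(-35) = -26075 + (1/2)*(147 - 35)/(-35) = -26075 + (1/2)*(-1/35)*112 = -26075 - 8/5 = -130383/5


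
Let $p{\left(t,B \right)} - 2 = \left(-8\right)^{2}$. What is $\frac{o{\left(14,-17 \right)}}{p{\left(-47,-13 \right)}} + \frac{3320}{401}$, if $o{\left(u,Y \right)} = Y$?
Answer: $\frac{212303}{26466} \approx 8.0217$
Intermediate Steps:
$p{\left(t,B \right)} = 66$ ($p{\left(t,B \right)} = 2 + \left(-8\right)^{2} = 2 + 64 = 66$)
$\frac{o{\left(14,-17 \right)}}{p{\left(-47,-13 \right)}} + \frac{3320}{401} = - \frac{17}{66} + \frac{3320}{401} = \frac{212303}{26466}$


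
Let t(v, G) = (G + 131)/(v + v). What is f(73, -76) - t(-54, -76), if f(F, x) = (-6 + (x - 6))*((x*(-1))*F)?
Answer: -52728137/108 ≈ -4.8822e+5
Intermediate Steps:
t(v, G) = (131 + G)/(2*v) (t(v, G) = (131 + G)/((2*v)) = (131 + G)*(1/(2*v)) = (131 + G)/(2*v))
f(F, x) = -F*x*(-12 + x) (f(F, x) = (-6 + (-6 + x))*((-x)*F) = (-12 + x)*(-F*x) = -F*x*(-12 + x))
f(73, -76) - t(-54, -76) = 73*(-76)*(12 - 1*(-76)) - (131 - 76)/(2*(-54)) = 73*(-76)*(12 + 76) - (-1)*55/(2*54) = 73*(-76)*88 - 1*(-55/108) = -488224 + 55/108 = -52728137/108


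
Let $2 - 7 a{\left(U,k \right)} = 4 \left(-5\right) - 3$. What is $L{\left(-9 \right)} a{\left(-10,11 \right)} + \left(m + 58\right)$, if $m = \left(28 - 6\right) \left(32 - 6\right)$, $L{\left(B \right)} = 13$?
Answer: $\frac{4735}{7} \approx 676.43$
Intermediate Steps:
$a{\left(U,k \right)} = \frac{25}{7}$ ($a{\left(U,k \right)} = \frac{2}{7} - \frac{4 \left(-5\right) - 3}{7} = \frac{2}{7} - \frac{-20 - 3}{7} = \frac{2}{7} - - \frac{23}{7} = \frac{2}{7} + \frac{23}{7} = \frac{25}{7}$)
$m = 572$ ($m = 22 \cdot 26 = 572$)
$L{\left(-9 \right)} a{\left(-10,11 \right)} + \left(m + 58\right) = 13 \cdot \frac{25}{7} + \left(572 + 58\right) = \frac{325}{7} + 630 = \frac{4735}{7}$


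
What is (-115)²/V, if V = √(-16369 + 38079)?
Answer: 2645*√21710/4342 ≈ 89.756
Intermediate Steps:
V = √21710 ≈ 147.34
(-115)²/V = (-115)²/(√21710) = 13225*(√21710/21710) = 2645*√21710/4342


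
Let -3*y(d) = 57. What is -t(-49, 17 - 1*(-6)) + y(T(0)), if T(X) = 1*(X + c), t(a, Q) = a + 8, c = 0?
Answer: 22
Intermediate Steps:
t(a, Q) = 8 + a
T(X) = X (T(X) = 1*(X + 0) = 1*X = X)
y(d) = -19 (y(d) = -1/3*57 = -19)
-t(-49, 17 - 1*(-6)) + y(T(0)) = -(8 - 49) - 19 = -1*(-41) - 19 = 41 - 19 = 22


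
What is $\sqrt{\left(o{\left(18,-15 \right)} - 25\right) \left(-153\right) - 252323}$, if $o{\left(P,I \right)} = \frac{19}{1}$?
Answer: $i \sqrt{251405} \approx 501.4 i$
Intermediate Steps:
$o{\left(P,I \right)} = 19$ ($o{\left(P,I \right)} = 19 \cdot 1 = 19$)
$\sqrt{\left(o{\left(18,-15 \right)} - 25\right) \left(-153\right) - 252323} = \sqrt{\left(19 - 25\right) \left(-153\right) - 252323} = \sqrt{\left(-6\right) \left(-153\right) - 252323} = \sqrt{918 - 252323} = \sqrt{-251405} = i \sqrt{251405}$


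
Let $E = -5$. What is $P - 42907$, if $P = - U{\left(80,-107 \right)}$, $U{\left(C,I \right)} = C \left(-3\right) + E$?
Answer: $-42662$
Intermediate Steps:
$U{\left(C,I \right)} = -5 - 3 C$ ($U{\left(C,I \right)} = C \left(-3\right) - 5 = - 3 C - 5 = -5 - 3 C$)
$P = 245$ ($P = - (-5 - 240) = \left(-1\right) \left(-245\right) = 245$)
$P - 42907 = 245 - 42907 = -42662$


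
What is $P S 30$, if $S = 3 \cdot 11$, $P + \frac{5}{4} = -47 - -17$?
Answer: $- \frac{61875}{2} \approx -30938.0$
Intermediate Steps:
$P = - \frac{125}{4}$ ($P = - \frac{5}{4} - 30 = - \frac{125}{4} \approx -31.25$)
$S = 33$
$P S 30 = \left(- \frac{125}{4}\right) 33 \cdot 30 = \left(- \frac{4125}{4}\right) 30 = - \frac{61875}{2}$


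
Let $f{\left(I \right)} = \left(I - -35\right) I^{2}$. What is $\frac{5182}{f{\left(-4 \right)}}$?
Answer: $\frac{2591}{248} \approx 10.448$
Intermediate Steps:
$f{\left(I \right)} = I^{2} \left(35 + I\right)$ ($f{\left(I \right)} = \left(I + 35\right) I^{2} = \left(35 + I\right) I^{2} = I^{2} \left(35 + I\right)$)
$\frac{5182}{f{\left(-4 \right)}} = \frac{5182}{\left(-4\right)^{2} \left(35 - 4\right)} = \frac{5182}{16 \cdot 31} = \frac{5182}{496} = 5182 \cdot \frac{1}{496} = \frac{2591}{248}$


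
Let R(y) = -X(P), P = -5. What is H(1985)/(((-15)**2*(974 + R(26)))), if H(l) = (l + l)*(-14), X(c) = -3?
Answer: -11116/43965 ≈ -0.25284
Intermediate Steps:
H(l) = -28*l (H(l) = (2*l)*(-14) = -28*l)
R(y) = 3 (R(y) = -1*(-3) = 3)
H(1985)/(((-15)**2*(974 + R(26)))) = (-28*1985)/(((-15)**2*(974 + 3))) = -55580/(225*977) = -55580/219825 = -55580*1/219825 = -11116/43965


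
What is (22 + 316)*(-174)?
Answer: -58812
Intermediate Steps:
(22 + 316)*(-174) = 338*(-174) = -58812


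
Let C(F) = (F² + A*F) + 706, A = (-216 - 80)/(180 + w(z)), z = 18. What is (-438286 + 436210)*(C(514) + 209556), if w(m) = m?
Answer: -32451526840/33 ≈ -9.8338e+8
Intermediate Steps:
A = -148/99 (A = (-216 - 80)/(180 + 18) = -296/198 = -296*1/198 = -148/99 ≈ -1.4949)
C(F) = 706 + F² - 148*F/99 (C(F) = (F² - 148*F/99) + 706 = 706 + F² - 148*F/99)
(-438286 + 436210)*(C(514) + 209556) = (-438286 + 436210)*((706 + 514² - 148/99*514) + 209556) = -2076*((706 + 264196 - 76072/99) + 209556) = -2076*(26149226/99 + 209556) = -2076*46895270/99 = -32451526840/33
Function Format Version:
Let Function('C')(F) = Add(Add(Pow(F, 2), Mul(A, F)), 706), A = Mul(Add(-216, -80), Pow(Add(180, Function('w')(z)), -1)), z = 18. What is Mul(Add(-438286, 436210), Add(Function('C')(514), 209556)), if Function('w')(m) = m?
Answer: Rational(-32451526840, 33) ≈ -9.8338e+8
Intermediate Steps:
A = Rational(-148, 99) (A = Mul(Add(-216, -80), Pow(Add(180, 18), -1)) = Mul(-296, Pow(198, -1)) = Mul(-296, Rational(1, 198)) = Rational(-148, 99) ≈ -1.4949)
Function('C')(F) = Add(706, Pow(F, 2), Mul(Rational(-148, 99), F)) (Function('C')(F) = Add(Add(Pow(F, 2), Mul(Rational(-148, 99), F)), 706) = Add(706, Pow(F, 2), Mul(Rational(-148, 99), F)))
Mul(Add(-438286, 436210), Add(Function('C')(514), 209556)) = Mul(Add(-438286, 436210), Add(Add(706, Pow(514, 2), Mul(Rational(-148, 99), 514)), 209556)) = Mul(-2076, Add(Add(706, 264196, Rational(-76072, 99)), 209556)) = Mul(-2076, Add(Rational(26149226, 99), 209556)) = Mul(-2076, Rational(46895270, 99)) = Rational(-32451526840, 33)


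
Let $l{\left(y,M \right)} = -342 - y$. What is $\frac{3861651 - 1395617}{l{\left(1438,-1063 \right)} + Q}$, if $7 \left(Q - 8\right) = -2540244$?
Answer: $- \frac{1233017}{182332} \approx -6.7625$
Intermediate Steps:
$Q = -362884$ ($Q = 8 + \frac{1}{7} \left(-2540244\right) = 8 - 362892 = -362884$)
$\frac{3861651 - 1395617}{l{\left(1438,-1063 \right)} + Q} = \frac{3861651 - 1395617}{\left(-342 - 1438\right) - 362884} = \frac{2466034}{\left(-342 - 1438\right) - 362884} = \frac{2466034}{-1780 - 362884} = \frac{2466034}{-364664} = 2466034 \left(- \frac{1}{364664}\right) = - \frac{1233017}{182332}$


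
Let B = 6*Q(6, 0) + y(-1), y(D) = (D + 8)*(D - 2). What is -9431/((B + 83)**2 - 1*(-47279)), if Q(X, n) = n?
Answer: -9431/51123 ≈ -0.18448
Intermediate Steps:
y(D) = (-2 + D)*(8 + D) (y(D) = (8 + D)*(-2 + D) = (-2 + D)*(8 + D))
B = -21 (B = 6*0 + (-16 + (-1)**2 + 6*(-1)) = 0 + (-16 + 1 - 6) = 0 - 21 = -21)
-9431/((B + 83)**2 - 1*(-47279)) = -9431/((-21 + 83)**2 - 1*(-47279)) = -9431/(62**2 + 47279) = -9431/(3844 + 47279) = -9431/51123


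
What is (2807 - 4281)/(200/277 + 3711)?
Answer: -408298/1028147 ≈ -0.39712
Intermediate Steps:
(2807 - 4281)/(200/277 + 3711) = -1474/(200*(1/277) + 3711) = -1474/(200/277 + 3711) = -1474/1028147/277 = -1474*277/1028147 = -408298/1028147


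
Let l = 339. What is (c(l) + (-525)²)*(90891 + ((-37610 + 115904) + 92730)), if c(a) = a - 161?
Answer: 72236942745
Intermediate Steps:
c(a) = -161 + a
(c(l) + (-525)²)*(90891 + ((-37610 + 115904) + 92730)) = ((-161 + 339) + (-525)²)*(90891 + ((-37610 + 115904) + 92730)) = (178 + 275625)*(90891 + (78294 + 92730)) = 275803*(90891 + 171024) = 275803*261915 = 72236942745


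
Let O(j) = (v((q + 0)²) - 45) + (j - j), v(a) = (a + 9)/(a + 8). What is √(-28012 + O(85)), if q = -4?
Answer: I*√4040058/12 ≈ 167.5*I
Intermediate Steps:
v(a) = (9 + a)/(8 + a)
O(j) = -1055/24 (O(j) = ((9 + (-4 + 0)²)/(8 + (-4 + 0)²) - 45) + (j - j) = ((9 + (-4)²)/(8 + (-4)²) - 45) + 0 = ((9 + 16)/(8 + 16) - 45) + 0 = (25/24 - 45) + 0 = -1055/24 + 0 = -1055/24)
√(-28012 + O(85)) = √(-28012 - 1055/24) = √(-673343/24) = I*√4040058/12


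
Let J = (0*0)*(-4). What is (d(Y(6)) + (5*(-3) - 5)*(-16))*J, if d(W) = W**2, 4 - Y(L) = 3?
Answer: 0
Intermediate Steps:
Y(L) = 1 (Y(L) = 4 - 1*3 = 4 - 3 = 1)
J = 0 (J = 0*(-4) = 0)
(d(Y(6)) + (5*(-3) - 5)*(-16))*J = (1**2 + (5*(-3) - 5)*(-16))*0 = (1 + (-15 - 5)*(-16))*0 = (1 - 20*(-16))*0 = (1 + 320)*0 = 321*0 = 0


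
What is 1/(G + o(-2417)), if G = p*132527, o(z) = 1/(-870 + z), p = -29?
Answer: -3287/12632871222 ≈ -2.6019e-7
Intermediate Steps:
G = -3843283 (G = -29*132527 = -3843283)
1/(G + o(-2417)) = 1/(-3843283 + 1/(-870 - 2417)) = 1/(-3843283 + 1/(-3287)) = 1/(-3843283 - 1/3287) = 1/(-12632871222/3287) = -3287/12632871222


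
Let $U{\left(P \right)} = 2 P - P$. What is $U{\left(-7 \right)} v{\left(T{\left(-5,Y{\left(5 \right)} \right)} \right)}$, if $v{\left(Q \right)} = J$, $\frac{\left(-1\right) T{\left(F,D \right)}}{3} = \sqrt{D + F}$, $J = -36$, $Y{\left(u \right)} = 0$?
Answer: $252$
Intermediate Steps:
$T{\left(F,D \right)} = - 3 \sqrt{D + F}$
$U{\left(P \right)} = P$
$v{\left(Q \right)} = -36$
$U{\left(-7 \right)} v{\left(T{\left(-5,Y{\left(5 \right)} \right)} \right)} = \left(-7\right) \left(-36\right) = 252$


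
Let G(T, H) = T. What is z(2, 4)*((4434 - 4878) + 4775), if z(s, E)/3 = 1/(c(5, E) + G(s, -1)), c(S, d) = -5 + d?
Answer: 12993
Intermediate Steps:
z(s, E) = 3/(-5 + E + s) (z(s, E) = 3/((-5 + E) + s) = 3/(-5 + E + s))
z(2, 4)*((4434 - 4878) + 4775) = (3/(-5 + 4 + 2))*((4434 - 4878) + 4775) = (3/1)*(-444 + 4775) = (3*1)*4331 = 3*4331 = 12993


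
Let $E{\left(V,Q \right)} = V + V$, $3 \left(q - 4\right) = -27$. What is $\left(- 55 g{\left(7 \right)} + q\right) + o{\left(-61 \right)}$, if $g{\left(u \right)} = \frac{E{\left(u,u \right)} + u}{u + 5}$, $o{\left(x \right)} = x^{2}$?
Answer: $\frac{14479}{4} \approx 3619.8$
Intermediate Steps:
$q = -5$ ($q = 4 + \frac{1}{3} \left(-27\right) = 4 - 9 = -5$)
$E{\left(V,Q \right)} = 2 V$
$g{\left(u \right)} = \frac{3 u}{5 + u}$ ($g{\left(u \right)} = \frac{2 u + u}{u + 5} = \frac{3 u}{5 + u}$)
$\left(- 55 g{\left(7 \right)} + q\right) + o{\left(-61 \right)} = \left(- 55 \cdot 3 \cdot 7 \frac{1}{5 + 7} - 5\right) + \left(-61\right)^{2} = \left(- 55 \cdot 3 \cdot 7 \cdot \frac{1}{12} - 5\right) + 3721 = \left(\left(-55\right) \frac{7}{4} - 5\right) + 3721 = \left(- \frac{385}{4} - 5\right) + 3721 = - \frac{405}{4} + 3721 = \frac{14479}{4}$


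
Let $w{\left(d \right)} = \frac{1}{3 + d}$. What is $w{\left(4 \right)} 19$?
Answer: $\frac{19}{7} \approx 2.7143$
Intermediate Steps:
$w{\left(4 \right)} 19 = \frac{1}{3 + 4} \cdot 19 = \frac{1}{7} \cdot 19 = \frac{19}{7}$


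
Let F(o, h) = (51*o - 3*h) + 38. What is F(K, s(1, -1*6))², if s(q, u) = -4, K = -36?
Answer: 3189796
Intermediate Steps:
F(o, h) = 38 - 3*h + 51*o (F(o, h) = (-3*h + 51*o) + 38 = 38 - 3*h + 51*o)
F(K, s(1, -1*6))² = (38 - 3*(-4) + 51*(-36))² = (38 + 12 - 1836)² = (-1786)² = 3189796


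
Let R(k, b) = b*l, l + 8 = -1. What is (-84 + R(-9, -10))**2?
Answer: 36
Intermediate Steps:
l = -9 (l = -8 - 1 = -9)
R(k, b) = -9*b (R(k, b) = b*(-9) = -9*b)
(-84 + R(-9, -10))**2 = (-84 - 9*(-10))**2 = (-84 + 90)**2 = 6**2 = 36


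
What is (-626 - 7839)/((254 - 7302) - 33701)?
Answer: 8465/40749 ≈ 0.20774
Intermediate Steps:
(-626 - 7839)/((254 - 7302) - 33701) = -8465/(-7048 - 33701) = -8465/(-40749) = -8465*(-1/40749) = 8465/40749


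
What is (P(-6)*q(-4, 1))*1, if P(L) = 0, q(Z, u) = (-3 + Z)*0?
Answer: 0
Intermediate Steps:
q(Z, u) = 0
(P(-6)*q(-4, 1))*1 = (0*0)*1 = 0*1 = 0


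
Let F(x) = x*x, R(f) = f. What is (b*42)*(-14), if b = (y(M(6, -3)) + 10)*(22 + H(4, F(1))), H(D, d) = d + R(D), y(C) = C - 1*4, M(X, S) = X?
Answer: -190512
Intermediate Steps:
F(x) = x²
y(C) = -4 + C (y(C) = C - 4 = -4 + C)
H(D, d) = D + d (H(D, d) = d + D = D + d)
b = 324 (b = ((-4 + 6) + 10)*(22 + (4 + 1²)) = (2 + 10)*(22 + (4 + 1)) = 12*(22 + 5) = 12*27 = 324)
(b*42)*(-14) = (324*42)*(-14) = 13608*(-14) = -190512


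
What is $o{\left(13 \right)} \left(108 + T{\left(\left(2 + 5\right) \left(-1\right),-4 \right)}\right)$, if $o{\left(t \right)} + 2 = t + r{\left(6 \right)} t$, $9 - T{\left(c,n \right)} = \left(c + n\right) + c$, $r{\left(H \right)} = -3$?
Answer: $-3780$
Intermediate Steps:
$T{\left(c,n \right)} = 9 - n - 2 c$ ($T{\left(c,n \right)} = 9 - \left(\left(c + n\right) + c\right) = 9 - \left(n + 2 c\right) = 9 - n - 2 c$)
$o{\left(t \right)} = -2 - 2 t$ ($o{\left(t \right)} = -2 + \left(t - 3 t\right) = -2 - 2 t$)
$o{\left(13 \right)} \left(108 + T{\left(\left(2 + 5\right) \left(-1\right),-4 \right)}\right) = \left(-2 - 26\right) \left(108 - \left(-13 + 2 \left(2 + 5\right) \left(-1\right)\right)\right) = \left(-2 - 26\right) \left(108 + \left(9 + 4 - 2 \cdot 7 \left(-1\right)\right)\right) = - 28 \left(108 + \left(9 + 4 - -14\right)\right) = - 28 \left(108 + \left(9 + 4 + 14\right)\right) = - 28 \left(108 + 27\right) = \left(-28\right) 135 = -3780$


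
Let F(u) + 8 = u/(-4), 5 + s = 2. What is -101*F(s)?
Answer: 2929/4 ≈ 732.25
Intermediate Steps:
s = -3 (s = -5 + 2 = -3)
F(u) = -8 - u/4 (F(u) = -8 + u/(-4) = -8 + u*(-¼) = -8 - u/4)
-101*F(s) = -101*(-8 - ¼*(-3)) = -101*(-8 + ¾) = -101*(-29/4) = 2929/4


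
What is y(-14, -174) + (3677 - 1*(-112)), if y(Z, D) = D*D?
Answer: 34065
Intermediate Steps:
y(Z, D) = D**2
y(-14, -174) + (3677 - 1*(-112)) = (-174)**2 + (3677 - 1*(-112)) = 30276 + (3677 + 112) = 30276 + 3789 = 34065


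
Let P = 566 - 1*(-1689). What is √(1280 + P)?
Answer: √3535 ≈ 59.456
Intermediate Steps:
P = 2255 (P = 566 + 1689 = 2255)
√(1280 + P) = √(1280 + 2255) = √3535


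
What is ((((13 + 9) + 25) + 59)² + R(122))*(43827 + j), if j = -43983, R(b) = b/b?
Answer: -1752972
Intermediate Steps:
R(b) = 1
((((13 + 9) + 25) + 59)² + R(122))*(43827 + j) = ((((13 + 9) + 25) + 59)² + 1)*(43827 - 43983) = (((22 + 25) + 59)² + 1)*(-156) = ((47 + 59)² + 1)*(-156) = (106² + 1)*(-156) = (11236 + 1)*(-156) = 11237*(-156) = -1752972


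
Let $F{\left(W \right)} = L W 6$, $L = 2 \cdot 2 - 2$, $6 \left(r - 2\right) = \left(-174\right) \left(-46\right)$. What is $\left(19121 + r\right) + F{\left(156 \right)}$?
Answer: $22329$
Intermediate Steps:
$r = 1336$ ($r = 2 + \frac{\left(-174\right) \left(-46\right)}{6} = 2 + \frac{1}{6} \cdot 8004 = 2 + 1334 = 1336$)
$L = 2$ ($L = 4 - 2 = 2$)
$F{\left(W \right)} = 12 W$ ($F{\left(W \right)} = 2 W 6 = 12 W$)
$\left(19121 + r\right) + F{\left(156 \right)} = \left(19121 + 1336\right) + 12 \cdot 156 = 20457 + 1872 = 22329$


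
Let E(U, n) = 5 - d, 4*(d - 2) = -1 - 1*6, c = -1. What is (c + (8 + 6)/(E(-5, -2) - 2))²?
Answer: 2025/121 ≈ 16.736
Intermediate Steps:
d = ¼ (d = 2 + (-1 - 1*6)/4 = 2 + (-1 - 6)/4 = 2 + (¼)*(-7) = 2 - 7/4 = ¼ ≈ 0.25000)
E(U, n) = 19/4 (E(U, n) = 5 - 1*¼ = 5 - ¼ = 19/4)
(c + (8 + 6)/(E(-5, -2) - 2))² = (-1 + (8 + 6)/(19/4 - 2))² = (-1 + 14/(11/4))² = (-1 + 14*(4/11))² = (-1 + 56/11)² = (45/11)² = 2025/121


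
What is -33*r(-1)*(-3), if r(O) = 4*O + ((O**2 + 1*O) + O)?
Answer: -495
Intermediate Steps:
r(O) = O**2 + 6*O (r(O) = 4*O + ((O**2 + O) + O) = 4*O + ((O + O**2) + O) = 4*O + (O**2 + 2*O) = O**2 + 6*O)
-33*r(-1)*(-3) = -(-33)*(6 - 1)*(-3) = -(-33)*5*(-3) = -33*(-5)*(-3) = 165*(-3) = -495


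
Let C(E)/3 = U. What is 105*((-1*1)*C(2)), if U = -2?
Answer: 630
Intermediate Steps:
C(E) = -6 (C(E) = 3*(-2) = -6)
105*((-1*1)*C(2)) = 105*(-1*1*(-6)) = 105*(-1*(-6)) = 105*6 = 630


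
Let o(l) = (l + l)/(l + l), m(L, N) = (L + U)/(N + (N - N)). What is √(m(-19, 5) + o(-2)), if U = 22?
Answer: 2*√10/5 ≈ 1.2649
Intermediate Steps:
m(L, N) = (22 + L)/N (m(L, N) = (L + 22)/(N + (N - N)) = (22 + L)/(N + 0) = (22 + L)/N)
o(l) = 1 (o(l) = (2*l)/((2*l)) = (2*l)*(1/(2*l)) = 1)
√(m(-19, 5) + o(-2)) = √((22 - 19)/5 + 1) = √((⅕)*3 + 1) = √(⅗ + 1) = √(8/5) = 2*√10/5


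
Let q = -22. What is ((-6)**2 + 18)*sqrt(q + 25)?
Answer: 54*sqrt(3) ≈ 93.531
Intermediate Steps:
((-6)**2 + 18)*sqrt(q + 25) = ((-6)**2 + 18)*sqrt(-22 + 25) = (36 + 18)*sqrt(3) = 54*sqrt(3)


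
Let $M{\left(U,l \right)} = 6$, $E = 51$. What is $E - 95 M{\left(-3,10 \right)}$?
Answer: $-519$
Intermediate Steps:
$E - 95 M{\left(-3,10 \right)} = 51 - 570 = -519$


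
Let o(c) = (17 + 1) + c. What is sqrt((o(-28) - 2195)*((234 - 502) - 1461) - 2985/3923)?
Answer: 125*sqrt(3755087754)/3923 ≈ 1952.5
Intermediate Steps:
o(c) = 18 + c
sqrt((o(-28) - 2195)*((234 - 502) - 1461) - 2985/3923) = sqrt(((18 - 28) - 2195)*((234 - 502) - 1461) - 2985/3923) = sqrt((-10 - 2195)*(-268 - 1461) - 2985*1/3923) = sqrt(-2205*(-1729) - 2985/3923) = sqrt(3812445 - 2985/3923) = sqrt(14956218750/3923) = 125*sqrt(3755087754)/3923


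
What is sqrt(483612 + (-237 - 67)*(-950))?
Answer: 2*sqrt(193103) ≈ 878.87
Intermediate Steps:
sqrt(483612 + (-237 - 67)*(-950)) = sqrt(483612 - 304*(-950)) = sqrt(483612 + 288800) = sqrt(772412) = 2*sqrt(193103)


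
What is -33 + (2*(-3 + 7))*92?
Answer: 703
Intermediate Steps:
-33 + (2*(-3 + 7))*92 = -33 + (2*4)*92 = -33 + 8*92 = -33 + 736 = 703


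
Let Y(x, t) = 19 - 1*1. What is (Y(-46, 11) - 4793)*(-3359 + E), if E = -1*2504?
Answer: 27995825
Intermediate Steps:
E = -2504
Y(x, t) = 18 (Y(x, t) = 19 - 1 = 18)
(Y(-46, 11) - 4793)*(-3359 + E) = (18 - 4793)*(-3359 - 2504) = -4775*(-5863) = 27995825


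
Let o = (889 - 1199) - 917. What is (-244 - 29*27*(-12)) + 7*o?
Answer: 563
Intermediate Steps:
o = -1227 (o = -310 - 917 = -1227)
(-244 - 29*27*(-12)) + 7*o = (-244 - 29*27*(-12)) + 7*(-1227) = (-244 - 783*(-12)) - 8589 = (-244 + 9396) - 8589 = 9152 - 8589 = 563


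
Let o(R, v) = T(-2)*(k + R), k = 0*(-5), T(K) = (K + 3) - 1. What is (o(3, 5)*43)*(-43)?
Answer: 0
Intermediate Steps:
T(K) = 2 + K (T(K) = (3 + K) - 1 = 2 + K)
k = 0
o(R, v) = 0 (o(R, v) = (2 - 2)*(0 + R) = 0*R = 0)
(o(3, 5)*43)*(-43) = (0*43)*(-43) = 0*(-43) = 0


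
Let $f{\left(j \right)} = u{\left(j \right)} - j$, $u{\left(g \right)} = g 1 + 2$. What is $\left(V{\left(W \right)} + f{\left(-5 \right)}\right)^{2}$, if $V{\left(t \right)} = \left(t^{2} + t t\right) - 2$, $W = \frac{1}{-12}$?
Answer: $\frac{1}{5184} \approx 0.0001929$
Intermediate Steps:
$W = - \frac{1}{12} \approx -0.083333$
$u{\left(g \right)} = 2 + g$ ($u{\left(g \right)} = g + 2 = 2 + g$)
$V{\left(t \right)} = -2 + 2 t^{2}$ ($V{\left(t \right)} = \left(t^{2} + t^{2}\right) - 2 = 2 t^{2} - 2 = -2 + 2 t^{2}$)
$f{\left(j \right)} = 2$ ($f{\left(j \right)} = \left(2 + j\right) - j = 2$)
$\left(V{\left(W \right)} + f{\left(-5 \right)}\right)^{2} = \left(\left(-2 + 2 \left(- \frac{1}{12}\right)^{2}\right) + 2\right)^{2} = \left(\left(-2 + 2 \cdot \frac{1}{144}\right) + 2\right)^{2} = \left(\left(-2 + \frac{1}{72}\right) + 2\right)^{2} = \left(- \frac{143}{72} + 2\right)^{2} = \left(\frac{1}{72}\right)^{2} = \frac{1}{5184}$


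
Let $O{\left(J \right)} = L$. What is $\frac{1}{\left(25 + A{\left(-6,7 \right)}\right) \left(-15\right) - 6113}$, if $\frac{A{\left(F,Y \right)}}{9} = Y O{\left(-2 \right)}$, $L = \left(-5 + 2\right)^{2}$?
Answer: $- \frac{1}{14993} \approx -6.6698 \cdot 10^{-5}$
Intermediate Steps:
$L = 9$ ($L = \left(-3\right)^{2} = 9$)
$O{\left(J \right)} = 9$
$A{\left(F,Y \right)} = 81 Y$ ($A{\left(F,Y \right)} = 9 Y 9 = 9 \cdot 9 Y = 81 Y$)
$\frac{1}{\left(25 + A{\left(-6,7 \right)}\right) \left(-15\right) - 6113} = \frac{1}{\left(25 + 81 \cdot 7\right) \left(-15\right) - 6113} = \frac{1}{\left(25 + 567\right) \left(-15\right) - 6113} = \frac{1}{592 \left(-15\right) - 6113} = \frac{1}{-8880 - 6113} = \frac{1}{-14993} = - \frac{1}{14993}$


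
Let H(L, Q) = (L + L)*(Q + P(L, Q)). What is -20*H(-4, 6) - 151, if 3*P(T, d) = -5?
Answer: 1627/3 ≈ 542.33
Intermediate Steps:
P(T, d) = -5/3 (P(T, d) = (⅓)*(-5) = -5/3)
H(L, Q) = 2*L*(-5/3 + Q) (H(L, Q) = (L + L)*(Q - 5/3) = (2*L)*(-5/3 + Q) = 2*L*(-5/3 + Q))
-20*H(-4, 6) - 151 = -40*(-4)*(-5 + 3*6)/3 - 151 = -40*(-4)*(-5 + 18)/3 - 151 = -40*(-4)*13/3 - 151 = -20*(-104/3) - 151 = 2080/3 - 151 = 1627/3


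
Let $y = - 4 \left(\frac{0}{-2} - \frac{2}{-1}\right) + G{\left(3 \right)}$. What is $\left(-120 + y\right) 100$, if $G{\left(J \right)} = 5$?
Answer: $-12300$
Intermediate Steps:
$y = -3$ ($y = - 4 \left(\frac{0}{-2} - \frac{2}{-1}\right) + 5 = - 4 \left(0 \left(- \frac{1}{2}\right) - -2\right) + 5 = - 4 \left(0 + 2\right) + 5 = \left(-4\right) 2 + 5 = -8 + 5 = -3$)
$\left(-120 + y\right) 100 = \left(-120 - 3\right) 100 = \left(-123\right) 100 = -12300$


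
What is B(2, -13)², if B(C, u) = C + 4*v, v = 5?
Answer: 484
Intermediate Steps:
B(C, u) = 20 + C (B(C, u) = C + 4*5 = C + 20 = 20 + C)
B(2, -13)² = (20 + 2)² = 22² = 484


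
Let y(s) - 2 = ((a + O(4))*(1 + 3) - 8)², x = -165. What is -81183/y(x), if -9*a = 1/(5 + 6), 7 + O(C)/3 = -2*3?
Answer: -795674583/263757202 ≈ -3.0167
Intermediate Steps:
O(C) = -39 (O(C) = -21 + 3*(-2*3) = -21 + 3*(-6) = -21 - 18 = -39)
a = -1/99 (a = -1/(9*(5 + 6)) = -⅑/11 = -⅑*1/11 = -1/99 ≈ -0.010101)
y(s) = 263757202/9801 (y(s) = 2 + ((-1/99 - 39)*(1 + 3) - 8)² = 2 + (-3862/99*4 - 8)² = 2 + (-15448/99 - 8)² = 2 + (-16240/99)² = 2 + 263737600/9801 = 263757202/9801)
-81183/y(x) = -81183/263757202/9801 = -81183*9801/263757202 = -795674583/263757202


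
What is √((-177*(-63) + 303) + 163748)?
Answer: √175202 ≈ 418.57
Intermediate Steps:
√((-177*(-63) + 303) + 163748) = √((11151 + 303) + 163748) = √(11454 + 163748) = √175202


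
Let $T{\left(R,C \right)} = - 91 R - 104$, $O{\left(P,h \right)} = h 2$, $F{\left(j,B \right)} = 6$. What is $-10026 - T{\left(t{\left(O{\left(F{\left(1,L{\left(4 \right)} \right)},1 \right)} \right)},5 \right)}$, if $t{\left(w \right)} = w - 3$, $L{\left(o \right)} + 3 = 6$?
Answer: $-10013$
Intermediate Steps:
$L{\left(o \right)} = 3$ ($L{\left(o \right)} = -3 + 6 = 3$)
$O{\left(P,h \right)} = 2 h$
$t{\left(w \right)} = -3 + w$
$T{\left(R,C \right)} = -104 - 91 R$
$-10026 - T{\left(t{\left(O{\left(F{\left(1,L{\left(4 \right)} \right)},1 \right)} \right)},5 \right)} = -10026 - \left(-104 - 91 \left(-3 + 2 \cdot 1\right)\right) = -10026 - \left(-104 - 91 \left(-3 + 2\right)\right) = -10026 - \left(-104 - -91\right) = -10026 - \left(-104 + 91\right) = -10026 - -13 = -10026 + 13 = -10013$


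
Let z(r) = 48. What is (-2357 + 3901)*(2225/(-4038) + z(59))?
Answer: 147914428/2019 ≈ 73261.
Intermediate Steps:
(-2357 + 3901)*(2225/(-4038) + z(59)) = (-2357 + 3901)*(2225/(-4038) + 48) = 1544*(2225*(-1/4038) + 48) = 1544*(-2225/4038 + 48) = 1544*(191599/4038) = 147914428/2019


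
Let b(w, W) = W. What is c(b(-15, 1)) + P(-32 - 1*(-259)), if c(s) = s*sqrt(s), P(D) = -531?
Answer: -530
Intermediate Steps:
c(s) = s**(3/2)
c(b(-15, 1)) + P(-32 - 1*(-259)) = 1**(3/2) - 531 = 1 - 531 = -530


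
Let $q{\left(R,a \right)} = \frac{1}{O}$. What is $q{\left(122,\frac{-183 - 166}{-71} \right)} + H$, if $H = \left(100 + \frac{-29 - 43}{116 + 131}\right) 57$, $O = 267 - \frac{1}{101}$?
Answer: $\frac{1992357257}{350558} \approx 5683.4$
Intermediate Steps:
$O = \frac{26966}{101}$ ($O = 267 - \frac{1}{101} = \frac{26966}{101} \approx 266.99$)
$H = \frac{73884}{13}$ ($H = \left(100 - \frac{72}{247}\right) 57 = \frac{24628}{247} \cdot 57 = \frac{73884}{13} \approx 5683.4$)
$q{\left(R,a \right)} = \frac{101}{26966}$ ($q{\left(R,a \right)} = \frac{1}{\frac{26966}{101}} = \frac{101}{26966}$)
$q{\left(122,\frac{-183 - 166}{-71} \right)} + H = \frac{101}{26966} + \frac{73884}{13} = \frac{1992357257}{350558}$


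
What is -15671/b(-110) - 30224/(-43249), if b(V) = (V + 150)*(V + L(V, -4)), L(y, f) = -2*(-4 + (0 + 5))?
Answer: 813158599/193755520 ≈ 4.1968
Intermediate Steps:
L(y, f) = -2 (L(y, f) = -2*(-4 + 5) = -2*1 = -2)
b(V) = (-2 + V)*(150 + V) (b(V) = (V + 150)*(V - 2) = (150 + V)*(-2 + V) = (-2 + V)*(150 + V))
-15671/b(-110) - 30224/(-43249) = -15671/(-300 + (-110)**2 + 148*(-110)) - 30224/(-43249) = -15671/(-300 + 12100 - 16280) - 30224*(-1/43249) = -15671/(-4480) + 30224/43249 = -15671*(-1/4480) + 30224/43249 = 15671/4480 + 30224/43249 = 813158599/193755520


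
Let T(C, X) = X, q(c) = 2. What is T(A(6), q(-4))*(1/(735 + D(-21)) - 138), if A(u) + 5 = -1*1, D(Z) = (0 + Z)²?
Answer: -162287/588 ≈ -276.00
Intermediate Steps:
D(Z) = Z²
A(u) = -6 (A(u) = -5 - 1*1 = -5 - 1 = -6)
T(A(6), q(-4))*(1/(735 + D(-21)) - 138) = 2*(1/(735 + (-21)²) - 138) = 2*(1/(735 + 441) - 138) = 2*(1/1176 - 138) = 2*(-162287/1176) = -162287/588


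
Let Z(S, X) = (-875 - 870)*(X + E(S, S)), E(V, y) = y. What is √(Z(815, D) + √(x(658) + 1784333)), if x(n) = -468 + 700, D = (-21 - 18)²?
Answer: √(-4076320 + 3*√198285) ≈ 2018.7*I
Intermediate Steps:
D = 1521 (D = (-39)² = 1521)
x(n) = 232
Z(S, X) = -1745*S - 1745*X (Z(S, X) = (-875 - 870)*(X + S) = -1745*(S + X) = -1745*S - 1745*X)
√(Z(815, D) + √(x(658) + 1784333)) = √((-1745*815 - 1745*1521) + √(232 + 1784333)) = √((-1422175 - 2654145) + √1784565) = √(-4076320 + 3*√198285)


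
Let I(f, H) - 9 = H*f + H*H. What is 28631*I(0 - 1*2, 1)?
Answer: 229048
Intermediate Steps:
I(f, H) = 9 + H**2 + H*f (I(f, H) = 9 + (H*f + H*H) = 9 + (H*f + H**2) = 9 + (H**2 + H*f) = 9 + H**2 + H*f)
28631*I(0 - 1*2, 1) = 28631*(9 + 1**2 + 1*(0 - 1*2)) = 28631*(9 + 1 + 1*(0 - 2)) = 28631*(9 + 1 + 1*(-2)) = 28631*(9 + 1 - 2) = 28631*8 = 229048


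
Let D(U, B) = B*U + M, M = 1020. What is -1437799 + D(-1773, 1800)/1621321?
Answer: -2331136902859/1621321 ≈ -1.4378e+6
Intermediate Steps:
D(U, B) = 1020 + B*U (D(U, B) = B*U + 1020 = 1020 + B*U)
-1437799 + D(-1773, 1800)/1621321 = -1437799 + (1020 + 1800*(-1773))/1621321 = -1437799 + (1020 - 3191400)*(1/1621321) = -1437799 - 3190380*1/1621321 = -1437799 - 3190380/1621321 = -2331136902859/1621321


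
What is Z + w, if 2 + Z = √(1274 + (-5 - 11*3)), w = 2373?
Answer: 2371 + 2*√309 ≈ 2406.2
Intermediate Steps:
Z = -2 + 2*√309 (Z = -2 + √(1274 + (-5 - 11*3)) = -2 + √(1274 + (-5 - 33)) = -2 + √(1274 - 38) = -2 + √1236 = -2 + 2*√309 ≈ 33.157)
Z + w = (-2 + 2*√309) + 2373 = 2371 + 2*√309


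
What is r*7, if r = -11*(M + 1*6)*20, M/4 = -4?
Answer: 15400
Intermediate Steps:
M = -16 (M = 4*(-4) = -16)
r = 2200 (r = -11*(-16 + 1*6)*20 = -11*(-16 + 6)*20 = -11*(-10)*20 = 110*20 = 2200)
r*7 = 2200*7 = 15400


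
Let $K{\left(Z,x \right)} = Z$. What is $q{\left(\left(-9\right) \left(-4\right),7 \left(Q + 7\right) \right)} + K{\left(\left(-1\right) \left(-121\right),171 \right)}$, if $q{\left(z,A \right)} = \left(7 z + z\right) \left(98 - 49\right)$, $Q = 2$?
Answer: $14233$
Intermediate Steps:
$q{\left(z,A \right)} = 392 z$ ($q{\left(z,A \right)} = 8 z 49 = 392 z$)
$q{\left(\left(-9\right) \left(-4\right),7 \left(Q + 7\right) \right)} + K{\left(\left(-1\right) \left(-121\right),171 \right)} = 392 \left(\left(-9\right) \left(-4\right)\right) - -121 = 392 \cdot 36 + 121 = 14112 + 121 = 14233$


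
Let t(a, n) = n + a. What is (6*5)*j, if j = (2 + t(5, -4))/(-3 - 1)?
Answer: -45/2 ≈ -22.500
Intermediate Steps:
t(a, n) = a + n
j = -¾ (j = (2 + (5 - 4))/(-3 - 1) = (2 + 1)/(-4) = 3*(-¼) = -¾ ≈ -0.75000)
(6*5)*j = (6*5)*(-¾) = 30*(-¾) = -45/2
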